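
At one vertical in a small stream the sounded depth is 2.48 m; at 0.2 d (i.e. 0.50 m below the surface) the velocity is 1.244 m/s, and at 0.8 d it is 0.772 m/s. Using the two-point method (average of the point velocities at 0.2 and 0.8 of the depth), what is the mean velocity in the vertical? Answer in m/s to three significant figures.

v̄ = (1.244 + 0.772) / 2 = 1.008 m/s

1.01 m/s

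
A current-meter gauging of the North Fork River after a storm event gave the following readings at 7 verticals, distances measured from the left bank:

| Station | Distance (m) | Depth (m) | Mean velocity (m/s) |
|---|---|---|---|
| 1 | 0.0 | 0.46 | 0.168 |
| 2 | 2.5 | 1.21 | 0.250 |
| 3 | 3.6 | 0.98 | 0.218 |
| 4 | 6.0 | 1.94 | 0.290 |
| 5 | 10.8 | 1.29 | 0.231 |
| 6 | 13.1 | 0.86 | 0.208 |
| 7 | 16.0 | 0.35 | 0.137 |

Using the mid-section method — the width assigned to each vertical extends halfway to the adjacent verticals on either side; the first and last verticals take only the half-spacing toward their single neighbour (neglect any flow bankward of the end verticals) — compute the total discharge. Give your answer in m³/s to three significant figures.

4.63 m³/s

w_1 = (2.5 − 0.0)/2 = 1.25 m; q_1 = 0.168 × 0.46 × 1.25 = 0.09660 m³/s
w_2 = (3.6 − 0.0)/2 = 1.8 m; q_2 = 0.250 × 1.21 × 1.8 = 0.5445 m³/s
w_3 = (6.0 − 2.5)/2 = 1.75 m; q_3 = 0.218 × 0.98 × 1.75 = 0.3739 m³/s
w_4 = (10.8 − 3.6)/2 = 3.6 m; q_4 = 0.290 × 1.94 × 3.6 = 2.025 m³/s
w_5 = (13.1 − 6.0)/2 = 3.55 m; q_5 = 0.231 × 1.29 × 3.55 = 1.058 m³/s
w_6 = (16.0 − 10.8)/2 = 2.6 m; q_6 = 0.208 × 0.86 × 2.6 = 0.4651 m³/s
w_7 = (16.0 − 13.1)/2 = 1.45 m; q_7 = 0.137 × 0.35 × 1.45 = 0.06953 m³/s
Q = Σ qᵢ = 4.633 m³/s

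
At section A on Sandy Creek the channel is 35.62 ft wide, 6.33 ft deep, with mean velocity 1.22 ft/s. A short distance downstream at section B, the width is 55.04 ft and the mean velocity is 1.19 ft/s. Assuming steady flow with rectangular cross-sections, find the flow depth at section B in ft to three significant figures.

Q = A₁V₁ = (35.62×6.33) × 1.22 = 275.1 ft³/s
d₂ = Q/(b₂ V₂) = 275.1/(55.04×1.19) = 4.200 ft

4.20 ft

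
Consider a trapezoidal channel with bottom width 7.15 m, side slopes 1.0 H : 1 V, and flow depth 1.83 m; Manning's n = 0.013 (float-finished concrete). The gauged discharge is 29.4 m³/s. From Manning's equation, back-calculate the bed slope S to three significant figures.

0.000369

A = (b + z·y)·y = (7.15 + 1.0×1.83)×1.83 = 16.43 m²
P = b + 2y√(1+z²) = 7.15 + 2×1.83×√(1+1.0²) = 12.33 m
R = A/P = 16.43/12.33 = 1.333 m
S = (Q·n / (1·A·R^(2/3)))² = (29.4×0.013 / (1×16.43×1.211))² = 0.0003686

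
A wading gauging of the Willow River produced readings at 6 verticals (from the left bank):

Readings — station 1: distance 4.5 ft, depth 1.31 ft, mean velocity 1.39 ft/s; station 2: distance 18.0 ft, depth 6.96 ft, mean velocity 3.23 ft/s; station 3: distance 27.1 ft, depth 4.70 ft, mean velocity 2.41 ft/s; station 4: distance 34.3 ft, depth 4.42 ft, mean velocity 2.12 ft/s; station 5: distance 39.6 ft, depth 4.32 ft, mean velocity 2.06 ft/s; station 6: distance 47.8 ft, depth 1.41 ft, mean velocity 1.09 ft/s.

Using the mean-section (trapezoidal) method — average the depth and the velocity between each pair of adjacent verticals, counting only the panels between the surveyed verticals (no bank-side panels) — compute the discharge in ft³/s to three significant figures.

438 ft³/s

Panel 1-2: Δb = 13.5 ft, d̄ = (1.31+6.96)/2 = 4.135, v̄ = (1.39+3.23)/2 = 2.31 → q = 13.5×4.135×2.31 = 128.9 ft³/s
Panel 2-3: Δb = 9.1 ft, d̄ = (6.96+4.70)/2 = 5.83, v̄ = (3.23+2.41)/2 = 2.82 → q = 9.1×5.83×2.82 = 149.6 ft³/s
Panel 3-4: Δb = 7.2 ft, d̄ = (4.70+4.42)/2 = 4.56, v̄ = (2.41+2.12)/2 = 2.265 → q = 7.2×4.56×2.265 = 74.36 ft³/s
Panel 4-5: Δb = 5.3 ft, d̄ = (4.42+4.32)/2 = 4.37, v̄ = (2.12+2.06)/2 = 2.09 → q = 5.3×4.37×2.09 = 48.41 ft³/s
Panel 5-6: Δb = 8.2 ft, d̄ = (4.32+1.41)/2 = 2.865, v̄ = (2.06+1.09)/2 = 1.575 → q = 8.2×2.865×1.575 = 37.00 ft³/s
Q = Σ q = 438.3 ft³/s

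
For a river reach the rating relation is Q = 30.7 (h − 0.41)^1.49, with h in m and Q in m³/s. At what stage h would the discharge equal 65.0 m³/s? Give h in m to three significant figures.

h − h₀ = (Q/C)^(1/b) = (65.0/30.7)^(1/1.49) = 1.654 m
h = 0.41 + 1.654 = 2.064 m

2.06 m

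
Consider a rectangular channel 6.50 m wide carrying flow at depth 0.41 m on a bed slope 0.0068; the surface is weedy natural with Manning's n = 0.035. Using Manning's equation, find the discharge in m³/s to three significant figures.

3.20 m³/s

A = b·y = 6.50 × 0.41 = 2.665 m²
P = b + 2y = 6.50 + 2×0.41 = 7.320 m
R = A/P = 2.665/7.320 = 0.3641 m
Q = (1/n)·A·R^(2/3)·S^(1/2) = (1/0.035) × 2.665 × 0.3641^(2/3) × 0.0068^(1/2) = 3.201 m³/s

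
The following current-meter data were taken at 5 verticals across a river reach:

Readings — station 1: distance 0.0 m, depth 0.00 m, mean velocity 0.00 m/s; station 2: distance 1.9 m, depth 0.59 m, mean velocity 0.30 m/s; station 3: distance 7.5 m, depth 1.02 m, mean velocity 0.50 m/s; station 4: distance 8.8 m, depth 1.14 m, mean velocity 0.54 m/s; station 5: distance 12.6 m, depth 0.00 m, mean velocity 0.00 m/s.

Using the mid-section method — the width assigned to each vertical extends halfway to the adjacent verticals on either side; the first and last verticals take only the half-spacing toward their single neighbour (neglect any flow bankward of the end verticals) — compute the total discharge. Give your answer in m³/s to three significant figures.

3.99 m³/s

w_2 = (7.5 − 0.0)/2 = 3.75 m; q_2 = 0.30 × 0.59 × 3.75 = 0.6638 m³/s
w_3 = (8.8 − 1.9)/2 = 3.45 m; q_3 = 0.50 × 1.02 × 3.45 = 1.760 m³/s
w_4 = (12.6 − 7.5)/2 = 2.55 m; q_4 = 0.54 × 1.14 × 2.55 = 1.570 m³/s
Stations 1, 5 contribute zero (depth or velocity is 0).
Q = Σ qᵢ = 3.993 m³/s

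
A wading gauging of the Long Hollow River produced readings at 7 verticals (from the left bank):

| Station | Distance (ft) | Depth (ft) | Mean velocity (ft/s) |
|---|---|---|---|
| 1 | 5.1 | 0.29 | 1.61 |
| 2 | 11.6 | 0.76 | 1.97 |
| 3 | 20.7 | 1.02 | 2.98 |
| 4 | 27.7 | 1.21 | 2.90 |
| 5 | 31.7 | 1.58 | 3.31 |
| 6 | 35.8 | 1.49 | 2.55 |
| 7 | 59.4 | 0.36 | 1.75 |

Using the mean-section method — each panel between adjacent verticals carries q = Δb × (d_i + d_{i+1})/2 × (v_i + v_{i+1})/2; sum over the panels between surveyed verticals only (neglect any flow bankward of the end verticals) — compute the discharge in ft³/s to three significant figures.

132 ft³/s

Panel 1-2: Δb = 6.5 ft, d̄ = (0.29+0.76)/2 = 0.525, v̄ = (1.61+1.97)/2 = 1.79 → q = 6.5×0.525×1.79 = 6.108 ft³/s
Panel 2-3: Δb = 9.1 ft, d̄ = (0.76+1.02)/2 = 0.89, v̄ = (1.97+2.98)/2 = 2.475 → q = 9.1×0.89×2.475 = 20.05 ft³/s
Panel 3-4: Δb = 7 ft, d̄ = (1.02+1.21)/2 = 1.115, v̄ = (2.98+2.90)/2 = 2.94 → q = 7×1.115×2.94 = 22.95 ft³/s
Panel 4-5: Δb = 4 ft, d̄ = (1.21+1.58)/2 = 1.395, v̄ = (2.90+3.31)/2 = 3.105 → q = 4×1.395×3.105 = 17.33 ft³/s
Panel 5-6: Δb = 4.1 ft, d̄ = (1.58+1.49)/2 = 1.535, v̄ = (3.31+2.55)/2 = 2.93 → q = 4.1×1.535×2.93 = 18.44 ft³/s
Panel 6-7: Δb = 23.6 ft, d̄ = (1.49+0.36)/2 = 0.925, v̄ = (2.55+1.75)/2 = 2.15 → q = 23.6×0.925×2.15 = 46.93 ft³/s
Q = Σ q = 131.8 ft³/s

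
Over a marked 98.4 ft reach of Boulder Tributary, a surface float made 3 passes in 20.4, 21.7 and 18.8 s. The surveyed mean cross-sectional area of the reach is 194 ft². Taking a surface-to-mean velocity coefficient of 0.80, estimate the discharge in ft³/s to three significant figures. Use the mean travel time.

t̄ = (20.4 + 21.7 + 18.8) / 3 = 20.3 s
v_surface = L / t̄ = 98.4 / 20.3 = 4.847 ft/s
v_mean = 0.80 × 4.847 = 3.878 ft/s
Q = A × v_mean = 194 × 3.878 = 752.3 ft³/s

752 ft³/s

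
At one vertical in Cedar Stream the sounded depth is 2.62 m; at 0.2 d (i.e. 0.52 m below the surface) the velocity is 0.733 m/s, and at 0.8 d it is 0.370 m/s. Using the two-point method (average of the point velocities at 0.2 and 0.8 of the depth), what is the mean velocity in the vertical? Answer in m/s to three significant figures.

0.552 m/s

v̄ = (0.733 + 0.370) / 2 = 0.5515 m/s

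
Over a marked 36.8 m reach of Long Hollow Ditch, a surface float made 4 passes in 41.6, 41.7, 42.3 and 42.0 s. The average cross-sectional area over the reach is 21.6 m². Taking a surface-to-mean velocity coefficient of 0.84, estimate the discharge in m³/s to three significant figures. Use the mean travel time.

t̄ = (41.6 + 41.7 + 42.3 + 42.0) / 4 = 41.9 s
v_surface = L / t̄ = 36.8 / 41.9 = 0.8783 m/s
v_mean = 0.84 × 0.8783 = 0.7378 m/s
Q = A × v_mean = 21.6 × 0.7378 = 15.94 m³/s

15.9 m³/s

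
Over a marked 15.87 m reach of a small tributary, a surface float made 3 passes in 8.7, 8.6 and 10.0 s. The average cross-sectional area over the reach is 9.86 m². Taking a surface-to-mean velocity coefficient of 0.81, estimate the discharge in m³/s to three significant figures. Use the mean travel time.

t̄ = (8.7 + 8.6 + 10.0) / 3 = 9.1 s
v_surface = L / t̄ = 15.87 / 9.1 = 1.744 m/s
v_mean = 0.81 × 1.744 = 1.413 m/s
Q = A × v_mean = 9.86 × 1.413 = 13.93 m³/s

13.9 m³/s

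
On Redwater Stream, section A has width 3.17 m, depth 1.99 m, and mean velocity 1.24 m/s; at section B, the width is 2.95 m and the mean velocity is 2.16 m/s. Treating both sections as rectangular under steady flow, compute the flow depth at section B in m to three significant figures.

1.23 m

Q = A₁V₁ = (3.17×1.99) × 1.24 = 7.822 m³/s
d₂ = Q/(b₂ V₂) = 7.822/(2.95×2.16) = 1.228 m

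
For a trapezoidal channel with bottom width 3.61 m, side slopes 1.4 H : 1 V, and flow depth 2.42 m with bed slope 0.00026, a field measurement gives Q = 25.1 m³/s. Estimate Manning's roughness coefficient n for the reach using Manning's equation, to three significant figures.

0.0137

A = (b + z·y)·y = (3.61 + 1.4×2.42)×2.42 = 16.94 m²
P = b + 2y√(1+z²) = 3.61 + 2×2.42×√(1+1.4²) = 11.94 m
R = A/P = 16.94/11.94 = 1.419 m
n = (1/Q)·A·R^(2/3)·S^(1/2) = (1/25.1) × 16.94 × 1.263 × 0.01612 = 0.01374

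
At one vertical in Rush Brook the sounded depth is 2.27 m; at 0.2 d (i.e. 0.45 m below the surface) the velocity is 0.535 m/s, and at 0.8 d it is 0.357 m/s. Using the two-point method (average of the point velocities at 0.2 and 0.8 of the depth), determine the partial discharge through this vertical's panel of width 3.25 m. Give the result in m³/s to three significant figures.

3.29 m³/s

v̄ = (0.535 + 0.357) / 2 = 0.4460 m/s
q = v̄ × d × w = 0.4460 × 2.27 × 3.25 = 3.290 m³/s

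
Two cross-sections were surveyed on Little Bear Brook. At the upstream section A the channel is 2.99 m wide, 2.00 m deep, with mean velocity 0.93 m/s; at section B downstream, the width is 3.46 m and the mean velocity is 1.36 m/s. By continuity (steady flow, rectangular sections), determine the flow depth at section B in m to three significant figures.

1.18 m

Q = A₁V₁ = (2.99×2.00) × 0.93 = 5.561 m³/s
d₂ = Q/(b₂ V₂) = 5.561/(3.46×1.36) = 1.182 m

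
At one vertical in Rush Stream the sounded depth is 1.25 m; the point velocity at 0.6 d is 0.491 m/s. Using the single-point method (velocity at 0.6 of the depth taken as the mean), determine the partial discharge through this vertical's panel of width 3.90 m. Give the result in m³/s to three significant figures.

2.39 m³/s

v̄ = v₀.₆ = 0.491 m/s
q = v̄ × d × w = 0.4910 × 1.25 × 3.90 = 2.394 m³/s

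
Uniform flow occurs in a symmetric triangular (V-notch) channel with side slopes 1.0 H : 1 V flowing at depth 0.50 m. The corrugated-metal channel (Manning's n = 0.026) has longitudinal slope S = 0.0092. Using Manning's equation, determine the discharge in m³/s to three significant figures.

A = z·y² = 1.0×0.50² = 0.2500 m²
P = 2y√(1+z²) = 2×0.50×√(1+1.0²) = 1.414 m
R = A/P = 0.2500/1.414 = 0.1768 m
Q = (1/n)·A·R^(2/3)·S^(1/2) = (1/0.026) × 0.2500 × 0.1768^(2/3) × 0.0092^(1/2) = 0.2905 m³/s

0.290 m³/s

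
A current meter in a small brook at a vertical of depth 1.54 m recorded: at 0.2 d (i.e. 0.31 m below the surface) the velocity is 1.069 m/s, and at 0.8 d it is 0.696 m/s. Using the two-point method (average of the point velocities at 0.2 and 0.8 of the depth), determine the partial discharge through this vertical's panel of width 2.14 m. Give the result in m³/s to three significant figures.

v̄ = (1.069 + 0.696) / 2 = 0.8825 m/s
q = v̄ × d × w = 0.8825 × 1.54 × 2.14 = 2.908 m³/s

2.91 m³/s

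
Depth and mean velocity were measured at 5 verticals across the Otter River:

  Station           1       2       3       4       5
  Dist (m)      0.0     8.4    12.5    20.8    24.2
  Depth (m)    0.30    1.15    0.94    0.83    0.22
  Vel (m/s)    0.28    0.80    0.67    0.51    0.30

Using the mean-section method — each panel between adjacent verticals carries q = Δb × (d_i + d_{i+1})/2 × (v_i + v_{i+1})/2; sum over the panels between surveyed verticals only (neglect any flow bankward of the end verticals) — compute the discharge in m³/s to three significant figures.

Panel 1-2: Δb = 8.4 m, d̄ = (0.30+1.15)/2 = 0.725, v̄ = (0.28+0.80)/2 = 0.54 → q = 8.4×0.725×0.54 = 3.289 m³/s
Panel 2-3: Δb = 4.1 m, d̄ = (1.15+0.94)/2 = 1.045, v̄ = (0.80+0.67)/2 = 0.735 → q = 4.1×1.045×0.735 = 3.149 m³/s
Panel 3-4: Δb = 8.3 m, d̄ = (0.94+0.83)/2 = 0.885, v̄ = (0.67+0.51)/2 = 0.59 → q = 8.3×0.885×0.59 = 4.334 m³/s
Panel 4-5: Δb = 3.4 m, d̄ = (0.83+0.22)/2 = 0.525, v̄ = (0.51+0.30)/2 = 0.405 → q = 3.4×0.525×0.405 = 0.7229 m³/s
Q = Σ q = 11.49 m³/s

11.5 m³/s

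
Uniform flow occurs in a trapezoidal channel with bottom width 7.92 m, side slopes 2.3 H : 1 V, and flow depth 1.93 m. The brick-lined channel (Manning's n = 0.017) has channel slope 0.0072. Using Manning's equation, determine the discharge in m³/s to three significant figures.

146 m³/s

A = (b + z·y)·y = (7.92 + 2.3×1.93)×1.93 = 23.85 m²
P = b + 2y√(1+z²) = 7.92 + 2×1.93×√(1+2.3²) = 17.60 m
R = A/P = 23.85/17.60 = 1.355 m
Q = (1/n)·A·R^(2/3)·S^(1/2) = (1/0.017) × 23.85 × 1.355^(2/3) × 0.0072^(1/2) = 145.8 m³/s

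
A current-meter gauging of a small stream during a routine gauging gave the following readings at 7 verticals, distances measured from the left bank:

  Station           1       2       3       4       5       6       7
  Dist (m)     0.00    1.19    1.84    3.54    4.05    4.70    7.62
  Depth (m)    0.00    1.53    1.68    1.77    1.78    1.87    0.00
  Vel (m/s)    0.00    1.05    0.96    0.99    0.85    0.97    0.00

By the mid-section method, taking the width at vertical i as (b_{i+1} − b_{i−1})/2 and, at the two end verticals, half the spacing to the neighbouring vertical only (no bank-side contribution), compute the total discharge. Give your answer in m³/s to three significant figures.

w_2 = (1.84 − 0.00)/2 = 0.92 m; q_2 = 1.05 × 1.53 × 0.92 = 1.478 m³/s
w_3 = (3.54 − 1.19)/2 = 1.175 m; q_3 = 0.96 × 1.68 × 1.175 = 1.895 m³/s
w_4 = (4.05 − 1.84)/2 = 1.105 m; q_4 = 0.99 × 1.77 × 1.105 = 1.936 m³/s
w_5 = (4.70 − 3.54)/2 = 0.58 m; q_5 = 0.85 × 1.78 × 0.58 = 0.8775 m³/s
w_6 = (7.62 − 4.05)/2 = 1.785 m; q_6 = 0.97 × 1.87 × 1.785 = 3.238 m³/s
Stations 1, 7 contribute zero (depth or velocity is 0).
Q = Σ qᵢ = 9.425 m³/s

9.42 m³/s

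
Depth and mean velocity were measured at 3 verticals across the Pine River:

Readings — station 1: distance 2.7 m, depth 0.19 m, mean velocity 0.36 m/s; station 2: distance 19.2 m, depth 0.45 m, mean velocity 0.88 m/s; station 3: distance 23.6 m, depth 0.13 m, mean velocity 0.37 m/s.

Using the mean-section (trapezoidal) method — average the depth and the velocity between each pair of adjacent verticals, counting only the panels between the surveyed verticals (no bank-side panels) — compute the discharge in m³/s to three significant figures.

Panel 1-2: Δb = 16.5 m, d̄ = (0.19+0.45)/2 = 0.32, v̄ = (0.36+0.88)/2 = 0.62 → q = 16.5×0.32×0.62 = 3.274 m³/s
Panel 2-3: Δb = 4.4 m, d̄ = (0.45+0.13)/2 = 0.29, v̄ = (0.88+0.37)/2 = 0.625 → q = 4.4×0.29×0.625 = 0.7975 m³/s
Q = Σ q = 4.071 m³/s

4.07 m³/s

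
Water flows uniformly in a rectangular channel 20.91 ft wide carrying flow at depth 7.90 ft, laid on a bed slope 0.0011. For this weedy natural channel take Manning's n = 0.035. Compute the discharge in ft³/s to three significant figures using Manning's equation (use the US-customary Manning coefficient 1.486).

634 ft³/s

A = b·y = 20.91 × 7.90 = 165.2 ft²
P = b + 2y = 20.91 + 2×7.90 = 36.71 ft
R = A/P = 165.2/36.71 = 4.500 ft
Q = (1.486/n)·A·R^(2/3)·S^(1/2) = (1.486/0.035) × 165.2 × 4.500^(2/3) × 0.0011^(1/2) = 634.0 ft³/s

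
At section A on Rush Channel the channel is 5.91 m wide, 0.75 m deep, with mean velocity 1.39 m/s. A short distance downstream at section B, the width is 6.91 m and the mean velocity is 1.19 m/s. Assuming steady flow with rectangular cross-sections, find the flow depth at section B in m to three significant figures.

Q = A₁V₁ = (5.91×0.75) × 1.39 = 6.161 m³/s
d₂ = Q/(b₂ V₂) = 6.161/(6.91×1.19) = 0.7493 m

0.749 m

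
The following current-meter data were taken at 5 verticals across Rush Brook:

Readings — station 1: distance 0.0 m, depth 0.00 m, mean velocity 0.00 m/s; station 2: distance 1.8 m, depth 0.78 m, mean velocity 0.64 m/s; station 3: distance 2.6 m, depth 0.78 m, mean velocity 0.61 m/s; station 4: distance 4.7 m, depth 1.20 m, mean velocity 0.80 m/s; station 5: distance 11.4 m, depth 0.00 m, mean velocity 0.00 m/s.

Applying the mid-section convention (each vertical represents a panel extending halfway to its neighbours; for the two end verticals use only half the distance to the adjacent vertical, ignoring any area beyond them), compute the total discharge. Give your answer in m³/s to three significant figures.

5.56 m³/s

w_2 = (2.6 − 0.0)/2 = 1.3 m; q_2 = 0.64 × 0.78 × 1.3 = 0.6490 m³/s
w_3 = (4.7 − 1.8)/2 = 1.45 m; q_3 = 0.61 × 0.78 × 1.45 = 0.6899 m³/s
w_4 = (11.4 − 2.6)/2 = 4.4 m; q_4 = 0.80 × 1.20 × 4.4 = 4.224 m³/s
Stations 1, 5 contribute zero (depth or velocity is 0).
Q = Σ qᵢ = 5.563 m³/s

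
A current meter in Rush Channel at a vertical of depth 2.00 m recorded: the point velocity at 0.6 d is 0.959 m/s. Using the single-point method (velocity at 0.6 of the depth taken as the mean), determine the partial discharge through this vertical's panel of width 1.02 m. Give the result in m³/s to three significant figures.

v̄ = v₀.₆ = 0.959 m/s
q = v̄ × d × w = 0.9590 × 2.00 × 1.02 = 1.956 m³/s

1.96 m³/s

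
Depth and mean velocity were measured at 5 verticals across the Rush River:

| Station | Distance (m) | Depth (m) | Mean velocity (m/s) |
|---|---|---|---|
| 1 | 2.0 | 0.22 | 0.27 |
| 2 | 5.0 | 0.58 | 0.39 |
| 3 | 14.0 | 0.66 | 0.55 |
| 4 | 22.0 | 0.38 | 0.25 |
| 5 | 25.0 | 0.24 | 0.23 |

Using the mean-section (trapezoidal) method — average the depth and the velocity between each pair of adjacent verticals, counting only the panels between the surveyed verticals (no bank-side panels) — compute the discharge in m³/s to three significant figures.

4.91 m³/s

Panel 1-2: Δb = 3 m, d̄ = (0.22+0.58)/2 = 0.4, v̄ = (0.27+0.39)/2 = 0.33 → q = 3×0.4×0.33 = 0.3960 m³/s
Panel 2-3: Δb = 9 m, d̄ = (0.58+0.66)/2 = 0.62, v̄ = (0.39+0.55)/2 = 0.47 → q = 9×0.62×0.47 = 2.623 m³/s
Panel 3-4: Δb = 8 m, d̄ = (0.66+0.38)/2 = 0.52, v̄ = (0.55+0.25)/2 = 0.4 → q = 8×0.52×0.4 = 1.664 m³/s
Panel 4-5: Δb = 3 m, d̄ = (0.38+0.24)/2 = 0.31, v̄ = (0.25+0.23)/2 = 0.24 → q = 3×0.31×0.24 = 0.2232 m³/s
Q = Σ q = 4.906 m³/s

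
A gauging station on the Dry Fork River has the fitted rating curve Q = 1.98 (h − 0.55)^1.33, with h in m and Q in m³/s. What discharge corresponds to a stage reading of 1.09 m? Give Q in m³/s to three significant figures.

Q = 1.98 × (1.09 − 0.55)^1.33 = 1.98 × 0.54^1.33 = 0.8725 m³/s

0.872 m³/s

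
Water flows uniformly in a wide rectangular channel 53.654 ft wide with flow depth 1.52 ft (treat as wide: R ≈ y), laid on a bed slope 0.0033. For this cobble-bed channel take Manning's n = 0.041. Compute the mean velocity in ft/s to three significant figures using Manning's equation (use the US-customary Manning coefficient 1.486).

2.75 ft/s

A = b·y = 53.654 × 1.52 = 81.55 ft²
Wide channel: R ≈ y = 1.52 ft
Q = (1.486/n)·A·R^(2/3)·S^(1/2) = (1.486/0.041) × 81.55 × 1.520^(2/3) × 0.0033^(1/2) = 224.5 ft³/s
V = Q/A = 224.5/81.55 = 2.752 ft/s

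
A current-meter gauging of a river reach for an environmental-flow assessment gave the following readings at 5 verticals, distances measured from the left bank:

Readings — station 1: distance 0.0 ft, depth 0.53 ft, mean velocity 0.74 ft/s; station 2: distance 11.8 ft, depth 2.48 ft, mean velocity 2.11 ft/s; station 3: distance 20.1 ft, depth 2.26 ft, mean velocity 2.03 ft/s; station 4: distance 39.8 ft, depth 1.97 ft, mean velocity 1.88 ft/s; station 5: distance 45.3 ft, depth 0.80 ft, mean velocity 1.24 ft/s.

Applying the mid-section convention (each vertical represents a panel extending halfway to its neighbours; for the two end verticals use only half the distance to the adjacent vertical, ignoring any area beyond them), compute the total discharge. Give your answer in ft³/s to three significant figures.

w_1 = (11.8 − 0.0)/2 = 5.9 ft; q_1 = 0.74 × 0.53 × 5.9 = 2.314 ft³/s
w_2 = (20.1 − 0.0)/2 = 10.05 ft; q_2 = 2.11 × 2.48 × 10.05 = 52.59 ft³/s
w_3 = (39.8 − 11.8)/2 = 14 ft; q_3 = 2.03 × 2.26 × 14 = 64.23 ft³/s
w_4 = (45.3 − 20.1)/2 = 12.6 ft; q_4 = 1.88 × 1.97 × 12.6 = 46.67 ft³/s
w_5 = (45.3 − 39.8)/2 = 2.75 ft; q_5 = 1.24 × 0.80 × 2.75 = 2.728 ft³/s
Q = Σ qᵢ = 168.5 ft³/s

169 ft³/s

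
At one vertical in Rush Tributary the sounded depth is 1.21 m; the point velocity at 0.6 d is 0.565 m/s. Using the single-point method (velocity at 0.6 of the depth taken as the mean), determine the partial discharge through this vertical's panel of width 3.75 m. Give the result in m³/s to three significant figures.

2.56 m³/s

v̄ = v₀.₆ = 0.565 m/s
q = v̄ × d × w = 0.5650 × 1.21 × 3.75 = 2.564 m³/s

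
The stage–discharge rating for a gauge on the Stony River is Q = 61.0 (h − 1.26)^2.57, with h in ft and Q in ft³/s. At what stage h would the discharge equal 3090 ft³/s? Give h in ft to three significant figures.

5.87 ft

h − h₀ = (Q/C)^(1/b) = (3090/61.0)^(1/2.57) = 4.606 ft
h = 1.26 + 4.606 = 5.866 ft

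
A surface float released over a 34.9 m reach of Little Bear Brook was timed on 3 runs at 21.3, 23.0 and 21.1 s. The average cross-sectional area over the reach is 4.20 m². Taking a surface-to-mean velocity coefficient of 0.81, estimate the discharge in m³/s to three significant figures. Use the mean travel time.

5.45 m³/s

t̄ = (21.3 + 23.0 + 21.1) / 3 = 21.8 s
v_surface = L / t̄ = 34.9 / 21.8 = 1.601 m/s
v_mean = 0.81 × 1.601 = 1.297 m/s
Q = A × v_mean = 4.20 × 1.297 = 5.446 m³/s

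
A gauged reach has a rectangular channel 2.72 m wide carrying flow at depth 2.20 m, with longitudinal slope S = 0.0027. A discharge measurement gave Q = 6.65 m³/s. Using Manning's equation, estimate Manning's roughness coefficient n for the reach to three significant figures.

0.0416

A = b·y = 2.72 × 2.20 = 5.984 m²
P = b + 2y = 2.72 + 2×2.20 = 7.120 m
R = A/P = 5.984/7.120 = 0.8404 m
n = (1/Q)·A·R^(2/3)·S^(1/2) = (1/6.65) × 5.984 × 0.8906 × 0.05196 = 0.04164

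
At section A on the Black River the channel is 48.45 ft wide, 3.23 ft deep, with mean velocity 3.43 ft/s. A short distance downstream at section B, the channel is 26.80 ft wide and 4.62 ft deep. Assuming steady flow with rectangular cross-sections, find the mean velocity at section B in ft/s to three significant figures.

Q = A₁V₁ = (48.45×3.23) × 3.43 = 536.8 ft³/s
A₂ = 26.80 × 4.62 = 123.8 ft²
V₂ = Q/A₂ = 536.8/123.8 = 4.335 ft/s

4.34 ft/s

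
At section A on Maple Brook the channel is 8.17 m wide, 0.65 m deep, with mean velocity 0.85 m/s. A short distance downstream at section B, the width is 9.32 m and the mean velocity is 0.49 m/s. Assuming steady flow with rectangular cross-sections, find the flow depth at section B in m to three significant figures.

0.988 m

Q = A₁V₁ = (8.17×0.65) × 0.85 = 4.514 m³/s
d₂ = Q/(b₂ V₂) = 4.514/(9.32×0.49) = 0.9884 m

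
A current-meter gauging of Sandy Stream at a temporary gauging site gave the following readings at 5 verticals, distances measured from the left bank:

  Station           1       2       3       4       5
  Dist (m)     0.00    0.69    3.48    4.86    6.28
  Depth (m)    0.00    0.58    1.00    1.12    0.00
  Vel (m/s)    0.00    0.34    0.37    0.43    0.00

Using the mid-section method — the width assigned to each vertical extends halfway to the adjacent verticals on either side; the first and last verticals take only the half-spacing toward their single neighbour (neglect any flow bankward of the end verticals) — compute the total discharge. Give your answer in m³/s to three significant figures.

1.79 m³/s

w_2 = (3.48 − 0.00)/2 = 1.74 m; q_2 = 0.34 × 0.58 × 1.74 = 0.3431 m³/s
w_3 = (4.86 − 0.69)/2 = 2.085 m; q_3 = 0.37 × 1.00 × 2.085 = 0.7715 m³/s
w_4 = (6.28 − 3.48)/2 = 1.4 m; q_4 = 0.43 × 1.12 × 1.4 = 0.6742 m³/s
Stations 1, 5 contribute zero (depth or velocity is 0).
Q = Σ qᵢ = 1.789 m³/s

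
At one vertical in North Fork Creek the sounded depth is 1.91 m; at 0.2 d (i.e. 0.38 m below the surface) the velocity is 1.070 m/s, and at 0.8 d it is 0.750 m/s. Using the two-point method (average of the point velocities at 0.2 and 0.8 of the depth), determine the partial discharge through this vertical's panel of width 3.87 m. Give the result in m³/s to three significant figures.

6.73 m³/s

v̄ = (1.070 + 0.750) / 2 = 0.9100 m/s
q = v̄ × d × w = 0.9100 × 1.91 × 3.87 = 6.726 m³/s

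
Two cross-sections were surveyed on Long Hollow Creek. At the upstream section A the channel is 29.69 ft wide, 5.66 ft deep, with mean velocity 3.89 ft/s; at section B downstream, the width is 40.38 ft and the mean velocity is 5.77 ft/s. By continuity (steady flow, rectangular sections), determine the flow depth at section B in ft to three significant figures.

Q = A₁V₁ = (29.69×5.66) × 3.89 = 653.7 ft³/s
d₂ = Q/(b₂ V₂) = 653.7/(40.38×5.77) = 2.806 ft

2.81 ft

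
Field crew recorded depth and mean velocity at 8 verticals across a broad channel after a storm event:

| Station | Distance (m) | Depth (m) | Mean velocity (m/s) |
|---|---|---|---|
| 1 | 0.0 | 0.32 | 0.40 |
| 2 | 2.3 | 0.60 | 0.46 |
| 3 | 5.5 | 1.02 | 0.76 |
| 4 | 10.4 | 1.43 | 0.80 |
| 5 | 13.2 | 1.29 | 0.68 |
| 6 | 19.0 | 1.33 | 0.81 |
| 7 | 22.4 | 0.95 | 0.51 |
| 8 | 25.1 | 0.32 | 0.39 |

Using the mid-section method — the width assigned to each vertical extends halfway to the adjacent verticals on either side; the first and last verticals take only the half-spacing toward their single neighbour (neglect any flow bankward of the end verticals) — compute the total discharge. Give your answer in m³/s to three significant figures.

w_1 = (2.3 − 0.0)/2 = 1.15 m; q_1 = 0.40 × 0.32 × 1.15 = 0.1472 m³/s
w_2 = (5.5 − 0.0)/2 = 2.75 m; q_2 = 0.46 × 0.60 × 2.75 = 0.7590 m³/s
w_3 = (10.4 − 2.3)/2 = 4.05 m; q_3 = 0.76 × 1.02 × 4.05 = 3.140 m³/s
w_4 = (13.2 − 5.5)/2 = 3.85 m; q_4 = 0.80 × 1.43 × 3.85 = 4.404 m³/s
w_5 = (19.0 − 10.4)/2 = 4.3 m; q_5 = 0.68 × 1.29 × 4.3 = 3.772 m³/s
w_6 = (22.4 − 13.2)/2 = 4.6 m; q_6 = 0.81 × 1.33 × 4.6 = 4.956 m³/s
w_7 = (25.1 − 19.0)/2 = 3.05 m; q_7 = 0.51 × 0.95 × 3.05 = 1.478 m³/s
w_8 = (25.1 − 22.4)/2 = 1.35 m; q_8 = 0.39 × 0.32 × 1.35 = 0.1685 m³/s
Q = Σ qᵢ = 18.82 m³/s

18.8 m³/s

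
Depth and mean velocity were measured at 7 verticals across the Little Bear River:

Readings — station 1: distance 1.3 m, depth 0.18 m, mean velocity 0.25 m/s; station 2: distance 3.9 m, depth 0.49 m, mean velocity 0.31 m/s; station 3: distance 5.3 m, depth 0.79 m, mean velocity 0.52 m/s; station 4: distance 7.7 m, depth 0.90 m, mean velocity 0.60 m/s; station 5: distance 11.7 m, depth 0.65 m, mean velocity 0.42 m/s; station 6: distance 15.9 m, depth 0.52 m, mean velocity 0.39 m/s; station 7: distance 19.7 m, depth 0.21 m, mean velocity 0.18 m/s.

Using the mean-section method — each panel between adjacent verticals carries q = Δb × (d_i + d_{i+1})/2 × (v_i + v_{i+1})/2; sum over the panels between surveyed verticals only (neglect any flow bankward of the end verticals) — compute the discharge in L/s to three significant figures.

4720 L/s

Panel 1-2: Δb = 2.6 m, d̄ = (0.18+0.49)/2 = 0.335, v̄ = (0.25+0.31)/2 = 0.28 → q = 2.6×0.335×0.28 = 0.2439 m³/s
Panel 2-3: Δb = 1.4 m, d̄ = (0.49+0.79)/2 = 0.64, v̄ = (0.31+0.52)/2 = 0.415 → q = 1.4×0.64×0.415 = 0.3718 m³/s
Panel 3-4: Δb = 2.4 m, d̄ = (0.79+0.90)/2 = 0.845, v̄ = (0.52+0.60)/2 = 0.56 → q = 2.4×0.845×0.56 = 1.136 m³/s
Panel 4-5: Δb = 4 m, d̄ = (0.90+0.65)/2 = 0.775, v̄ = (0.60+0.42)/2 = 0.51 → q = 4×0.775×0.51 = 1.581 m³/s
Panel 5-6: Δb = 4.2 m, d̄ = (0.65+0.52)/2 = 0.585, v̄ = (0.42+0.39)/2 = 0.405 → q = 4.2×0.585×0.405 = 0.9951 m³/s
Panel 6-7: Δb = 3.8 m, d̄ = (0.52+0.21)/2 = 0.365, v̄ = (0.39+0.18)/2 = 0.285 → q = 3.8×0.365×0.285 = 0.3953 m³/s
Q = Σ q = 4.723 m³/s
= 4.723 × 1000 = 4723 L/s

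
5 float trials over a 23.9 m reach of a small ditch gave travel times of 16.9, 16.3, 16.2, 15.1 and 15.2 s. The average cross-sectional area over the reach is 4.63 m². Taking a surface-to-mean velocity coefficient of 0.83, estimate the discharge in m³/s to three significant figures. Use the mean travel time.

5.76 m³/s

t̄ = (16.9 + 16.3 + 16.2 + 15.1 + 15.2) / 5 = 15.94 s
v_surface = L / t̄ = 23.9 / 15.94 = 1.499 m/s
v_mean = 0.83 × 1.499 = 1.244 m/s
Q = A × v_mean = 4.63 × 1.244 = 5.762 m³/s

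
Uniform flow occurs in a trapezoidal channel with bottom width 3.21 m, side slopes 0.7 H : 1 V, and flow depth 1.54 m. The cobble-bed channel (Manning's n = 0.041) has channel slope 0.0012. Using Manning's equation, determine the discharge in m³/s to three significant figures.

5.38 m³/s

A = (b + z·y)·y = (3.21 + 0.7×1.54)×1.54 = 6.604 m²
P = b + 2y√(1+z²) = 3.21 + 2×1.54×√(1+0.7²) = 6.970 m
R = A/P = 6.604/6.970 = 0.9475 m
Q = (1/n)·A·R^(2/3)·S^(1/2) = (1/0.041) × 6.604 × 0.9475^(2/3) × 0.0012^(1/2) = 5.382 m³/s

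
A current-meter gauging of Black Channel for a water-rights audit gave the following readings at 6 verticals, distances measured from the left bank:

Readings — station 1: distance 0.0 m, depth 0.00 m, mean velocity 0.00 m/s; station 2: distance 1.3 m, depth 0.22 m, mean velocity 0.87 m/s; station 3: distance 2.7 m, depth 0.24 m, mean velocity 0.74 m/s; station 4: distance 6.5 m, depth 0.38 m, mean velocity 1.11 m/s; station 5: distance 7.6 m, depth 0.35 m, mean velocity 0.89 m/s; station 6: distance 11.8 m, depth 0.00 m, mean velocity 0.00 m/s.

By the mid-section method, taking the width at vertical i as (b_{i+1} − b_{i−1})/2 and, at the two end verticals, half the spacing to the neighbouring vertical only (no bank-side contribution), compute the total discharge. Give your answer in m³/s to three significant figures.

w_2 = (2.7 − 0.0)/2 = 1.35 m; q_2 = 0.87 × 0.22 × 1.35 = 0.2584 m³/s
w_3 = (6.5 − 1.3)/2 = 2.6 m; q_3 = 0.74 × 0.24 × 2.6 = 0.4618 m³/s
w_4 = (7.6 − 2.7)/2 = 2.45 m; q_4 = 1.11 × 0.38 × 2.45 = 1.033 m³/s
w_5 = (11.8 − 6.5)/2 = 2.65 m; q_5 = 0.89 × 0.35 × 2.65 = 0.8255 m³/s
Stations 1, 6 contribute zero (depth or velocity is 0).
Q = Σ qᵢ = 2.579 m³/s

2.58 m³/s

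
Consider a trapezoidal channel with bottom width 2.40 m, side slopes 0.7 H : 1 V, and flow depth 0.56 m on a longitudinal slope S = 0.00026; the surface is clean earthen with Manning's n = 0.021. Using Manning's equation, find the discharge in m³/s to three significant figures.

0.668 m³/s

A = (b + z·y)·y = (2.40 + 0.7×0.56)×0.56 = 1.564 m²
P = b + 2y√(1+z²) = 2.40 + 2×0.56×√(1+0.7²) = 3.767 m
R = A/P = 1.564/3.767 = 0.4150 m
Q = (1/n)·A·R^(2/3)·S^(1/2) = (1/0.021) × 1.564 × 0.4150^(2/3) × 0.00026^(1/2) = 0.6680 m³/s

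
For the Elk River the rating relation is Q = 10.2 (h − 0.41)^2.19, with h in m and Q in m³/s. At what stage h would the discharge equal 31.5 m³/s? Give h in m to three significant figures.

2.08 m

h − h₀ = (Q/C)^(1/b) = (31.5/10.2)^(1/2.19) = 1.673 m
h = 0.41 + 1.673 = 2.083 m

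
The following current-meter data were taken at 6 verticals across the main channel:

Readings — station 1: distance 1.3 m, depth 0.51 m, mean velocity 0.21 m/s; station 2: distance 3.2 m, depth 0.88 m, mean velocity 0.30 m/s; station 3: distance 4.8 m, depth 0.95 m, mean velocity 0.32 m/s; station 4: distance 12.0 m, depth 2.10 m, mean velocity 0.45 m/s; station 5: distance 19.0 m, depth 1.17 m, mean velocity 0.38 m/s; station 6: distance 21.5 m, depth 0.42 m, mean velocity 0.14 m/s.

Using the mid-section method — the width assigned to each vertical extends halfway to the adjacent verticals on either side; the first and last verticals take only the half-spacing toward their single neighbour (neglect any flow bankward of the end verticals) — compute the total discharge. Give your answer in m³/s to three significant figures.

10.8 m³/s

w_1 = (3.2 − 1.3)/2 = 0.95 m; q_1 = 0.21 × 0.51 × 0.95 = 0.1017 m³/s
w_2 = (4.8 − 1.3)/2 = 1.75 m; q_2 = 0.30 × 0.88 × 1.75 = 0.4620 m³/s
w_3 = (12.0 − 3.2)/2 = 4.4 m; q_3 = 0.32 × 0.95 × 4.4 = 1.338 m³/s
w_4 = (19.0 − 4.8)/2 = 7.1 m; q_4 = 0.45 × 2.10 × 7.1 = 6.710 m³/s
w_5 = (21.5 − 12.0)/2 = 4.75 m; q_5 = 0.38 × 1.17 × 4.75 = 2.112 m³/s
w_6 = (21.5 − 19.0)/2 = 1.25 m; q_6 = 0.14 × 0.42 × 1.25 = 0.07350 m³/s
Q = Σ qᵢ = 10.80 m³/s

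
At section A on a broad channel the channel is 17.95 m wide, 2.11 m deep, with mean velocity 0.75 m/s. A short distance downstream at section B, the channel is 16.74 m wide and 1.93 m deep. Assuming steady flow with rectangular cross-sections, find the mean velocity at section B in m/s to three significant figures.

Q = A₁V₁ = (17.95×2.11) × 0.75 = 28.41 m³/s
A₂ = 16.74 × 1.93 = 32.31 m²
V₂ = Q/A₂ = 28.41/32.31 = 0.8792 m/s

0.879 m/s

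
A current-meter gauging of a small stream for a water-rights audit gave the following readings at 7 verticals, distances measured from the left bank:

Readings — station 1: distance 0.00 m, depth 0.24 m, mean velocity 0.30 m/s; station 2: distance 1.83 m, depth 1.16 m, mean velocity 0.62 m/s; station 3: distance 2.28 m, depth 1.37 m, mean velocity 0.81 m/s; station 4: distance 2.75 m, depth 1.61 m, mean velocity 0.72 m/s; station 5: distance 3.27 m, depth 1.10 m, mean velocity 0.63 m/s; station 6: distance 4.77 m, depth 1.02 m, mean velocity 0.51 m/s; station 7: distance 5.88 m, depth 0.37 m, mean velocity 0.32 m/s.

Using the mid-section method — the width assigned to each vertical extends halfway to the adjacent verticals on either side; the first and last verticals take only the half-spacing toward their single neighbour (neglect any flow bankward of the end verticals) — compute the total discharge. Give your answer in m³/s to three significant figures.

3.41 m³/s

w_1 = (1.83 − 0.00)/2 = 0.915 m; q_1 = 0.30 × 0.24 × 0.915 = 0.06588 m³/s
w_2 = (2.28 − 0.00)/2 = 1.14 m; q_2 = 0.62 × 1.16 × 1.14 = 0.8199 m³/s
w_3 = (2.75 − 1.83)/2 = 0.46 m; q_3 = 0.81 × 1.37 × 0.46 = 0.5105 m³/s
w_4 = (3.27 − 2.28)/2 = 0.495 m; q_4 = 0.72 × 1.61 × 0.495 = 0.5738 m³/s
w_5 = (4.77 − 2.75)/2 = 1.01 m; q_5 = 0.63 × 1.10 × 1.01 = 0.6999 m³/s
w_6 = (5.88 − 3.27)/2 = 1.305 m; q_6 = 0.51 × 1.02 × 1.305 = 0.6789 m³/s
w_7 = (5.88 − 4.77)/2 = 0.555 m; q_7 = 0.32 × 0.37 × 0.555 = 0.06571 m³/s
Q = Σ qᵢ = 3.415 m³/s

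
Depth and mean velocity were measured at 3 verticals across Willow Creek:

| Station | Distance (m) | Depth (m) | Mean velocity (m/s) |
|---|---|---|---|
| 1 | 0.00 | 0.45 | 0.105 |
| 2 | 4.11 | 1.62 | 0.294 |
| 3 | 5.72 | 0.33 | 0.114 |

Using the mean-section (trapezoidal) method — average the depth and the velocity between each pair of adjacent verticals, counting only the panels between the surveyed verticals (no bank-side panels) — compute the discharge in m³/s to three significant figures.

Panel 1-2: Δb = 4.11 m, d̄ = (0.45+1.62)/2 = 1.035, v̄ = (0.105+0.294)/2 = 0.1995 → q = 4.11×1.035×0.1995 = 0.8486 m³/s
Panel 2-3: Δb = 1.61 m, d̄ = (1.62+0.33)/2 = 0.975, v̄ = (0.294+0.114)/2 = 0.204 → q = 1.61×0.975×0.204 = 0.3202 m³/s
Q = Σ q = 1.169 m³/s

1.17 m³/s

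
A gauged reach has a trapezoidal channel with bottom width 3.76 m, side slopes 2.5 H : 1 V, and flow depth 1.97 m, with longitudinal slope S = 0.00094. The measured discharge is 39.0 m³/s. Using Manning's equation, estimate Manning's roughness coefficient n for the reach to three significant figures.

A = (b + z·y)·y = (3.76 + 2.5×1.97)×1.97 = 17.11 m²
P = b + 2y√(1+z²) = 3.76 + 2×1.97×√(1+2.5²) = 14.37 m
R = A/P = 17.11/14.37 = 1.191 m
n = (1/Q)·A·R^(2/3)·S^(1/2) = (1/39.0) × 17.11 × 1.123 × 0.03066 = 0.01511

0.0151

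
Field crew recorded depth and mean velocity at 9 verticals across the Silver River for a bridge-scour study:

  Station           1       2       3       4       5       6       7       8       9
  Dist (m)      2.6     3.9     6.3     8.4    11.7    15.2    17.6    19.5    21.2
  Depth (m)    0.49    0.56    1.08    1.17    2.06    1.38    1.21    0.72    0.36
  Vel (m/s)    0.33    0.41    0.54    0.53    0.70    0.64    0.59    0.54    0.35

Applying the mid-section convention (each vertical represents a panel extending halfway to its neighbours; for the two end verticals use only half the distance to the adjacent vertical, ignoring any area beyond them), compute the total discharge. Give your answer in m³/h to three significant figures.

48100 m³/h

w_1 = (3.9 − 2.6)/2 = 0.65 m; q_1 = 0.33 × 0.49 × 0.65 = 0.1051 m³/s
w_2 = (6.3 − 2.6)/2 = 1.85 m; q_2 = 0.41 × 0.56 × 1.85 = 0.4248 m³/s
w_3 = (8.4 − 3.9)/2 = 2.25 m; q_3 = 0.54 × 1.08 × 2.25 = 1.312 m³/s
w_4 = (11.7 − 6.3)/2 = 2.7 m; q_4 = 0.53 × 1.17 × 2.7 = 1.674 m³/s
w_5 = (15.2 − 8.4)/2 = 3.4 m; q_5 = 0.70 × 2.06 × 3.4 = 4.903 m³/s
w_6 = (17.6 − 11.7)/2 = 2.95 m; q_6 = 0.64 × 1.38 × 2.95 = 2.605 m³/s
w_7 = (19.5 − 15.2)/2 = 2.15 m; q_7 = 0.59 × 1.21 × 2.15 = 1.535 m³/s
w_8 = (21.2 − 17.6)/2 = 1.8 m; q_8 = 0.54 × 0.72 × 1.8 = 0.6998 m³/s
w_9 = (21.2 − 19.5)/2 = 0.85 m; q_9 = 0.35 × 0.36 × 0.85 = 0.1071 m³/s
Q = Σ qᵢ = 13.37 m³/s
= 13.37 × 3600 = 48120 m³/h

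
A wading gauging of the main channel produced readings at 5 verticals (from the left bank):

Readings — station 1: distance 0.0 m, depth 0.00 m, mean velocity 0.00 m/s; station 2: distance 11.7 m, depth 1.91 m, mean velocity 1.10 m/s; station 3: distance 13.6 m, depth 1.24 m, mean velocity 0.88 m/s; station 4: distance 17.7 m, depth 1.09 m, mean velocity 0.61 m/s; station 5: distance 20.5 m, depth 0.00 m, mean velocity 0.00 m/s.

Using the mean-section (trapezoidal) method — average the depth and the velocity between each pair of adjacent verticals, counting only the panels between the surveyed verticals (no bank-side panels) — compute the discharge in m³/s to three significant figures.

Panel 1-2: Δb = 11.7 m, d̄ = (0.00+1.91)/2 = 0.955, v̄ = (0.00+1.10)/2 = 0.55 → q = 11.7×0.955×0.55 = 6.145 m³/s
Panel 2-3: Δb = 1.9 m, d̄ = (1.91+1.24)/2 = 1.575, v̄ = (1.10+0.88)/2 = 0.99 → q = 1.9×1.575×0.99 = 2.963 m³/s
Panel 3-4: Δb = 4.1 m, d̄ = (1.24+1.09)/2 = 1.165, v̄ = (0.88+0.61)/2 = 0.745 → q = 4.1×1.165×0.745 = 3.558 m³/s
Panel 4-5: Δb = 2.8 m, d̄ = (1.09+0.00)/2 = 0.545, v̄ = (0.61+0.00)/2 = 0.305 → q = 2.8×0.545×0.305 = 0.4654 m³/s
Q = Σ q = 13.13 m³/s

13.1 m³/s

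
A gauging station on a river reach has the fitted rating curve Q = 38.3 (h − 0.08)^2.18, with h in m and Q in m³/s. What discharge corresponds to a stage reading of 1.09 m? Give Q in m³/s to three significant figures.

39.1 m³/s

Q = 38.3 × (1.09 − 0.08)^2.18 = 38.3 × 1.01^2.18 = 39.14 m³/s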